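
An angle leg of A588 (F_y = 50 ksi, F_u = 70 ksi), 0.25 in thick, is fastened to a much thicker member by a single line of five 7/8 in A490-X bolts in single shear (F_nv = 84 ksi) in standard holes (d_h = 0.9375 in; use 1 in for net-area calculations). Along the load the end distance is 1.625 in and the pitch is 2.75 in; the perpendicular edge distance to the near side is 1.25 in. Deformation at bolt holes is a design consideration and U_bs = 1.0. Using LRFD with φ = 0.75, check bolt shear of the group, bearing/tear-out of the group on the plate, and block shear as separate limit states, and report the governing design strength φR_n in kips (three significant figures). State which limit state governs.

73.8 kips (block shear governs)

Bolt shear: A_b = π·0.875²/4 = 0.6013 in²; R_n = 84 × 0.6013 × 5 × 1 = 252.6 kips → 0.75 × 252.6 = 189 kips.
Bearing: edge l_c = 1.156, r_n = 24.28 kips; interior l_c = 1.812, r_n = 36.75 kips; R_n = 24.28 + 4·36.75 = 171.3 kips → 128 kips.
Block shear: A_gv = 3.156, A_nv = 2.031, A_nt = 0.1875 in²; R_n = min(0.6F_uA_nv, 0.6F_yA_gv) + U_bs·F_u·A_nt = 98.44 kips → 73.8 kips.
Block shear governs: 73.8 kips.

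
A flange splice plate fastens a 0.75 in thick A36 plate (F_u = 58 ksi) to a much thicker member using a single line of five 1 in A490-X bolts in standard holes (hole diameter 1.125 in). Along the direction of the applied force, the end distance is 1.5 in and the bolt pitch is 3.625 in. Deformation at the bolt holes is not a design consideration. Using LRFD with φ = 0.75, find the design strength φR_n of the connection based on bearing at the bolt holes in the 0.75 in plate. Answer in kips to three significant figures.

Per bolt r_n = 1.5 l_c t F_u ≤ 3.0 d t F_u; upper limit = 3.0 × 1 × 0.75 × 58 = 130.5 kips.
Edge bolt: l_c = 1.5 − 1.125/2 = 0.9375 in → 1.5 × 0.9375 × 0.75 × 58 = 61.17 → r_n = 61.17 kips.
Interior bolts: l_c = 3.625 − 1.125 = 2.5 in → 1.5 × 2.5 × 0.75 × 58 = 163.1 → r_n = 130.5 kips.
R_n = 1 × 61.17 + 4 × 130.5 = 583.2 kips.
Design strength φR_n = 0.75 × 583.2 = 437 kips.

437 kips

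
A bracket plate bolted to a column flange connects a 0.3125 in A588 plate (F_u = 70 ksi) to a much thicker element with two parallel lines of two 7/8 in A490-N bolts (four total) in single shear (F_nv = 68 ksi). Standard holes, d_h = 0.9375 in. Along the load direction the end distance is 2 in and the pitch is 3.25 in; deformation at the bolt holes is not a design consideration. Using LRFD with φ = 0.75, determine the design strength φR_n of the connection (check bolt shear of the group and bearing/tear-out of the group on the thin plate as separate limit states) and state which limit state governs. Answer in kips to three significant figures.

123 kips (bolt shear governs)

Bolt shear: A_b = π·0.875²/4 = 0.6013 in²; R_n = 68 × 0.6013 × 4 × 1 = 163.6 kips → 0.75 × 163.6 = 123 kips.
Bearing (1.5 l_c t F_u ≤ 3.0 d t F_u): upper limit = 3.0·0.875·0.3125·70 = 57.42 kips.
  Edge l_c = 2 − 0.9375/2 = 1.531 → r_n = 50.24 kips; interior l_c = 3.25 − 0.9375 = 2.312 → r_n = 57.42 kips.
  R_n,bearing = 2·50.24 + 2·57.42 = 215.3 kips → 0.75 × 215.3 = 161 kips.
Bolt shear governs: 123 kips.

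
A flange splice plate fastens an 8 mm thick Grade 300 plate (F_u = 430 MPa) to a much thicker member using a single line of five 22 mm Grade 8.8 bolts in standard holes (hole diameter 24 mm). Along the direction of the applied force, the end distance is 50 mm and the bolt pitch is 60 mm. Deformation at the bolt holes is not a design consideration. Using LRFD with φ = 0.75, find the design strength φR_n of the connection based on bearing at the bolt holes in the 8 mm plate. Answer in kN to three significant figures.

704 kN

Per bolt r_n = 1.5 l_c t F_u ≤ 3.0 d t F_u; upper limit = 3.0 × 22 × 8 × 430 / 1000 = 227 kN.
Edge bolt: l_c = 50 − 24/2 = 38 mm → 1.5 × 38 × 8 × 430 / 1000 = 196.1 → r_n = 196.1 kN.
Interior bolts: l_c = 60 − 24 = 36 mm → 1.5 × 36 × 8 × 430 / 1000 = 185.8 → r_n = 185.8 kN.
R_n = 1 × 196.1 + 4 × 185.8 = 939.1 kN.
Design strength φR_n = 0.75 × 939.1 = 704 kN.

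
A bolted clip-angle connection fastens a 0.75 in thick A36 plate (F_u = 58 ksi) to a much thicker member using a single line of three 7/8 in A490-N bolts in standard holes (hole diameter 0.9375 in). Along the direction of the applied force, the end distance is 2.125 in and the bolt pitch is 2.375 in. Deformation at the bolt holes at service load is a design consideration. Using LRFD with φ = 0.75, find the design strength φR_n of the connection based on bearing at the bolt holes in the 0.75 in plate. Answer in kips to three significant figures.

Per bolt r_n = 1.2 l_c t F_u ≤ 2.4 d t F_u; upper limit = 2.4 × 0.875 × 0.75 × 58 = 91.35 kips.
Edge bolt: l_c = 2.125 − 0.9375/2 = 1.656 in → 1.2 × 1.656 × 0.75 × 58 = 86.46 → r_n = 86.46 kips.
Interior bolts: l_c = 2.375 − 0.9375 = 1.438 in → 1.2 × 1.438 × 0.75 × 58 = 75.04 → r_n = 75.04 kips.
R_n = 1 × 86.46 + 2 × 75.04 = 236.5 kips.
Design strength φR_n = 0.75 × 236.5 = 177 kips.

177 kips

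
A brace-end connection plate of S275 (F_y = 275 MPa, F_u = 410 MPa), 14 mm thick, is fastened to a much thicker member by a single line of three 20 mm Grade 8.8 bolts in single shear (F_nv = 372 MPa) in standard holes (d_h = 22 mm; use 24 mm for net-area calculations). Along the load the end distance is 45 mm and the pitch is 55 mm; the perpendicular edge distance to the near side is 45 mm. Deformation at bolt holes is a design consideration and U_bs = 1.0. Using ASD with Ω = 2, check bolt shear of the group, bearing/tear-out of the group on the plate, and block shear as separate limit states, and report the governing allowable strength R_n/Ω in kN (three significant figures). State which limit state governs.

175 kN (bolt shear governs)

Bolt shear: A_b = π·20²/4 = 314.2 mm²; R_n = 372 × 314.2 × 3 × 1 / 1000 = 350.6 kN → 350.6 / 2 = 175 kN.
Bearing: edge l_c = 34, r_n = 234.2 kN; interior l_c = 33, r_n = 227.3 kN; R_n = 234.2 + 2·227.3 = 688.8 kN → 344 kN.
Block shear: A_gv = 2170, A_nv = 1330, A_nt = 462 mm²; R_n = min(0.6F_uA_nv, 0.6F_yA_gv) + U_bs·F_u·A_nt = 516.6 kN → 258 kN.
Bolt shear governs: 175 kN.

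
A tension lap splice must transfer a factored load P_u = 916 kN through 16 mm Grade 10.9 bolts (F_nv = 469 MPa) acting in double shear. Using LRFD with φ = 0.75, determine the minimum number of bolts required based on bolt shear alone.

7 bolts

A_b = π·16²/4 = 201.1 mm².
Per-bolt design strength φR_n = 0.75 × 469 × 201.1 × 2 / 1000 = 141.4 kN.
n ≥ 916 / 141.4 = 6.476 → use 7 bolts.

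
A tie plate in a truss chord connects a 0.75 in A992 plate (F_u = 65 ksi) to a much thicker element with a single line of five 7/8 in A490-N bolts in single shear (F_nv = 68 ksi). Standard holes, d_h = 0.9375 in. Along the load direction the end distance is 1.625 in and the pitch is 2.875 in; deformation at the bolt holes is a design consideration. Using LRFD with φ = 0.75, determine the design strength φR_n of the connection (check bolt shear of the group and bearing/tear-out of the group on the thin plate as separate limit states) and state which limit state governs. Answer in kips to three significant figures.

Bolt shear: A_b = π·0.875²/4 = 0.6013 in²; R_n = 68 × 0.6013 × 5 × 1 = 204.4 kips → 0.75 × 204.4 = 153 kips.
Bearing (1.2 l_c t F_u ≤ 2.4 d t F_u): upper limit = 2.4·0.875·0.75·65 = 102.4 kips.
  Edge l_c = 1.625 − 0.9375/2 = 1.156 → r_n = 67.64 kips; interior l_c = 2.875 − 0.9375 = 1.938 → r_n = 102.4 kips.
  R_n,bearing = 1·67.64 + 4·102.4 = 477.1 kips → 0.75 × 477.1 = 358 kips.
Bolt shear governs: 153 kips.

153 kips (bolt shear governs)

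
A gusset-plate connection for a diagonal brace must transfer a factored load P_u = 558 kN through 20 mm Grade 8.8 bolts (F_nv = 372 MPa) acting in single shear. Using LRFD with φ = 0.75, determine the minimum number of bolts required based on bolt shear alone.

7 bolts

A_b = π·20²/4 = 314.2 mm².
Per-bolt design strength φR_n = 0.75 × 372 × 314.2 × 1 / 1000 = 87.65 kN.
n ≥ 558 / 87.65 = 6.366 → use 7 bolts.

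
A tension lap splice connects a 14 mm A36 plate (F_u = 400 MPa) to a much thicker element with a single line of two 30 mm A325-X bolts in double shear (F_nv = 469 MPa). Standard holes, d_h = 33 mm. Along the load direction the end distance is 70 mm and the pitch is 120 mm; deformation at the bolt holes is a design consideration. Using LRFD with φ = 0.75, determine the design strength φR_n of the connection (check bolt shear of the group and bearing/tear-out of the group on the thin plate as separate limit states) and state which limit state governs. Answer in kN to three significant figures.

572 kN (bearing governs)

Bolt shear: A_b = π·30²/4 = 706.9 mm²; R_n = 469 × 706.9 × 2 × 2 / 1000 = 1326 kN → 0.75 × 1326 = 995 kN.
Bearing (1.2 l_c t F_u ≤ 2.4 d t F_u): upper limit = 2.4·30·14·400 / 1000 = 403.2 kN.
  Edge l_c = 70 − 33/2 = 53.5 → r_n = 359.5 kN; interior l_c = 120 − 33 = 87 → r_n = 403.2 kN.
  R_n,bearing = 1·359.5 + 1·403.2 = 762.7 kN → 0.75 × 762.7 = 572 kN.
Bearing governs: 572 kN.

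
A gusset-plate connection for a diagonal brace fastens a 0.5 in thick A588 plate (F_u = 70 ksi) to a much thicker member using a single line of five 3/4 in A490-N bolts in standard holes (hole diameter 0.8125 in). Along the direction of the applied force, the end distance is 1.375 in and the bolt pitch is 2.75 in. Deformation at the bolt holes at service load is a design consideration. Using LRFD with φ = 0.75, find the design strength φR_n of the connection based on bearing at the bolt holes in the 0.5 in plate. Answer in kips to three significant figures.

Per bolt r_n = 1.2 l_c t F_u ≤ 2.4 d t F_u; upper limit = 2.4 × 0.75 × 0.5 × 70 = 63 kips.
Edge bolt: l_c = 1.375 − 0.8125/2 = 0.9688 in → 1.2 × 0.9688 × 0.5 × 70 = 40.69 → r_n = 40.69 kips.
Interior bolts: l_c = 2.75 − 0.8125 = 1.938 in → 1.2 × 1.938 × 0.5 × 70 = 81.37 → r_n = 63 kips.
R_n = 1 × 40.69 + 4 × 63 = 292.7 kips.
Design strength φR_n = 0.75 × 292.7 = 220 kips.

220 kips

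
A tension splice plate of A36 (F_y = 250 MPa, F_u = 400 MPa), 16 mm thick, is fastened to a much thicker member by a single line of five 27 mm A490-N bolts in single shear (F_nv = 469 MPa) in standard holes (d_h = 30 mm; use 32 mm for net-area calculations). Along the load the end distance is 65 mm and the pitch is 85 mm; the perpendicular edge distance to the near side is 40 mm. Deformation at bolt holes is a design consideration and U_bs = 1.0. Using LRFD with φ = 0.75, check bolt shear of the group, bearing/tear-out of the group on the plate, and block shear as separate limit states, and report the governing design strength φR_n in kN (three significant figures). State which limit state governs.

844 kN (block shear governs)

Bolt shear: A_b = π·27²/4 = 572.6 mm²; R_n = 469 × 572.6 × 5 × 1 / 1000 = 1343 kN → 0.75 × 1343 = 1010 kN.
Bearing: edge l_c = 50, r_n = 384 kN; interior l_c = 55, r_n = 414.7 kN; R_n = 384 + 4·414.7 = 2043 kN → 1530 kN.
Block shear: A_gv = 6480, A_nv = 4176, A_nt = 384 mm²; R_n = min(0.6F_uA_nv, 0.6F_yA_gv) + U_bs·F_u·A_nt = 1126 kN → 844 kN.
Block shear governs: 844 kN.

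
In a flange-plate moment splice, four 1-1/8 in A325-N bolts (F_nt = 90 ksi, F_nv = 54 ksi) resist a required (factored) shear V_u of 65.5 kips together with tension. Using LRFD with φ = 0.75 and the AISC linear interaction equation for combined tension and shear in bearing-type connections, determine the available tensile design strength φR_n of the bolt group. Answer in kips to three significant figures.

A_b = π·1.125²/4 = 0.994 in²; f_rv = 65.5 / (4 × 0.994) = 16.47 ksi.
F'_nt = 1.3 F_nt − (F_nt / φF_nv) f_rv = 1.3·90 − (90/(0.75·54))·16.47 = 80.39 ksi, capped at F_nt → F'_nt = 80.39 ksi.
R_n = F'_nt · A_b · n = 80.39 × 0.994 × 4 = 319.6 kips.
Design strength φR_n = 0.75 × 319.6 = 240 kips.

240 kips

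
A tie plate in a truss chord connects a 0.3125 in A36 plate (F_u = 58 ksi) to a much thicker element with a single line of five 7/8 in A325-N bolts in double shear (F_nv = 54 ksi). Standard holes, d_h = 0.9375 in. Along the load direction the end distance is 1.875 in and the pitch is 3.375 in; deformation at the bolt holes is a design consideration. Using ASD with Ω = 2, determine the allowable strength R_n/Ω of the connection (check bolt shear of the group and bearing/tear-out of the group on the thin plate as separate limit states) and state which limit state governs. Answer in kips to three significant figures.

Bolt shear: A_b = π·0.875²/4 = 0.6013 in²; R_n = 54 × 0.6013 × 5 × 2 = 324.7 kips → 324.7 / 2 = 162 kips.
Bearing (1.2 l_c t F_u ≤ 2.4 d t F_u): upper limit = 2.4·0.875·0.3125·58 = 38.06 kips.
  Edge l_c = 1.875 − 0.9375/2 = 1.406 → r_n = 30.59 kips; interior l_c = 3.375 − 0.9375 = 2.438 → r_n = 38.06 kips.
  R_n,bearing = 1·30.59 + 4·38.06 = 182.8 kips → 182.8 / 2 = 91.4 kips.
Bearing governs: 91.4 kips.

91.4 kips (bearing governs)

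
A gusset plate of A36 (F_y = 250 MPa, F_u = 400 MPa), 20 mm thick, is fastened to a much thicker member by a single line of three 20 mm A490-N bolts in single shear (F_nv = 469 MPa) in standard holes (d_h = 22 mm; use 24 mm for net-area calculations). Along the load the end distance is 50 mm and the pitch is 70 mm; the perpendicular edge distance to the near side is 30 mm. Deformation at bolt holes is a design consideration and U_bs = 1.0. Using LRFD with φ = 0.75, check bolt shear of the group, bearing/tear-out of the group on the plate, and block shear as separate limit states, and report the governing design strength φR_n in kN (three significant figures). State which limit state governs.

Bolt shear: A_b = π·20²/4 = 314.2 mm²; R_n = 469 × 314.2 × 3 × 1 / 1000 = 442 kN → 0.75 × 442 = 332 kN.
Bearing: edge l_c = 39, r_n = 374.4 kN; interior l_c = 48, r_n = 384 kN; R_n = 374.4 + 2·384 = 1142 kN → 857 kN.
Block shear: A_gv = 3800, A_nv = 2600, A_nt = 360 mm²; R_n = min(0.6F_uA_nv, 0.6F_yA_gv) + U_bs·F_u·A_nt = 714 kN → 536 kN.
Bolt shear governs: 332 kN.

332 kN (bolt shear governs)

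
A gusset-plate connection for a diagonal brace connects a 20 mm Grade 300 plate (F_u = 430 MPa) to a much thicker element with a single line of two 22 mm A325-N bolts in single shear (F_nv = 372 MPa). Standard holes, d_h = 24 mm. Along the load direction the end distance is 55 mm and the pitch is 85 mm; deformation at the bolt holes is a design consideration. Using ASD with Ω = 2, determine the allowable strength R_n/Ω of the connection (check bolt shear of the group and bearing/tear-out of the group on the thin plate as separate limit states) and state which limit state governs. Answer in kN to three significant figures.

Bolt shear: A_b = π·22²/4 = 380.1 mm²; R_n = 372 × 380.1 × 2 × 1 / 1000 = 282.8 kN → 282.8 / 2 = 141 kN.
Bearing (1.2 l_c t F_u ≤ 2.4 d t F_u): upper limit = 2.4·22·20·430 / 1000 = 454.1 kN.
  Edge l_c = 55 − 24/2 = 43 → r_n = 443.8 kN; interior l_c = 85 − 24 = 61 → r_n = 454.1 kN.
  R_n,bearing = 1·443.8 + 1·454.1 = 897.8 kN → 897.8 / 2 = 449 kN.
Bolt shear governs: 141 kN.

141 kN (bolt shear governs)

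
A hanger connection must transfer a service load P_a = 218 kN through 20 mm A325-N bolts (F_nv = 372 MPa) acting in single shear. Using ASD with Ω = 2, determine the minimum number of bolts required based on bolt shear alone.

A_b = π·20²/4 = 314.2 mm².
Per-bolt allowable strength R_n/Ω = 372 × 314.2 × 1 / 1000 / 2 = 58.43 kN.
n ≥ 218 / 58.43 = 3.731 → use 4 bolts.

4 bolts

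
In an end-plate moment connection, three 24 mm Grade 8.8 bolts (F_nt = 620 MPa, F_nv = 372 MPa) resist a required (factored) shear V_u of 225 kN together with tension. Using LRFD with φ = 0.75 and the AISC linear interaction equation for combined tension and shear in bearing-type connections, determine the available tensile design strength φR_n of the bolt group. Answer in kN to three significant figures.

445 kN

A_b = π·24²/4 = 452.4 mm²; f_rv = 225 × 1000 / (3 × 452.4) = 165.8 MPa.
F'_nt = 1.3 F_nt − (F_nt / φF_nv) f_rv = 1.3·620 − (620/(0.75·372))·165.8 = 437.6 MPa, capped at F_nt → F'_nt = 437.6 MPa.
R_n = F'_nt · A_b · n = 437.6 × 452.4 × 3 / 1000 = 593.9 kN.
Design strength φR_n = 0.75 × 593.9 = 445 kN.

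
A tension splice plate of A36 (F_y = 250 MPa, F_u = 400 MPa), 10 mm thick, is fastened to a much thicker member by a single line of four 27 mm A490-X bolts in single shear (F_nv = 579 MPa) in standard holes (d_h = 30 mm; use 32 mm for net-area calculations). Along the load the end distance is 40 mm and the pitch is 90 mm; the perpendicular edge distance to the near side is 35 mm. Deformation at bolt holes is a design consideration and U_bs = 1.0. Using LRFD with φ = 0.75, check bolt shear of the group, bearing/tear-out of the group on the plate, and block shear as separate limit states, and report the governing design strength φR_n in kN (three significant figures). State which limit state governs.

Bolt shear: A_b = π·27²/4 = 572.6 mm²; R_n = 579 × 572.6 × 4 × 1 / 1000 = 1326 kN → 0.75 × 1326 = 995 kN.
Bearing: edge l_c = 25, r_n = 120 kN; interior l_c = 60, r_n = 259.2 kN; R_n = 120 + 3·259.2 = 897.6 kN → 673 kN.
Block shear: A_gv = 3100, A_nv = 1980, A_nt = 190 mm²; R_n = min(0.6F_uA_nv, 0.6F_yA_gv) + U_bs·F_u·A_nt = 541 kN → 406 kN.
Block shear governs: 406 kN.

406 kN (block shear governs)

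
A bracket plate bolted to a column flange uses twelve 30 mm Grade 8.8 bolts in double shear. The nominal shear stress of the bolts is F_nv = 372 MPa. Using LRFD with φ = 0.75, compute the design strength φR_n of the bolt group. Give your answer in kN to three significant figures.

4730 kN

A_b = π × 30² / 4 = 706.9 mm².
R_n = F_nv · A_b · n · n_s = 372 × 706.9 × 12 × 2 / 1000 = 6311 kN.
Design strength φR_n = 0.75 × 6311 = 4730 kN.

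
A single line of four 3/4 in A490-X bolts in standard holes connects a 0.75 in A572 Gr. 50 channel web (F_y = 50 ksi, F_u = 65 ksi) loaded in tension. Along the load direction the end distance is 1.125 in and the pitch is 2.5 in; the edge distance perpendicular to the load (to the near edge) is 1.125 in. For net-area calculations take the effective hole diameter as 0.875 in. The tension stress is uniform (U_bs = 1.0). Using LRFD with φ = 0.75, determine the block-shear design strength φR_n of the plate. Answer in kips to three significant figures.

147 kips

Shear plane L_v = 1.125 + 3·2.5 = 8.625 in; A_gv = 8.625 × 0.75 = 6.469 in².
A_nv = (8.625 − 3.5·0.875) × 0.75 = 4.172 in².
A_nt = (1.125 − 0.5·0.875) × 0.75 = 0.5156 in².
0.6 F_u A_nv = 162.7 kips; 0.6 F_y A_gv = 194.1 kips → shear rupture governs the shear term.
R_n = 162.7 + 1.0 × 65 × 0.5156 = 196.2 kips.
Design strength φR_n = 0.75 × 196.2 = 147 kips.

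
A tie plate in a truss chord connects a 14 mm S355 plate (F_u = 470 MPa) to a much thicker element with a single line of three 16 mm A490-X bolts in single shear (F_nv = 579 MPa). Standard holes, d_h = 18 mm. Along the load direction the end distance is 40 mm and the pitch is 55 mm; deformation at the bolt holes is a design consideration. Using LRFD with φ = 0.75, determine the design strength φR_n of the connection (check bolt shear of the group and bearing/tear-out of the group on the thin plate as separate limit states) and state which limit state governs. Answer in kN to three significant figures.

262 kN (bolt shear governs)

Bolt shear: A_b = π·16²/4 = 201.1 mm²; R_n = 579 × 201.1 × 3 × 1 / 1000 = 349.2 kN → 0.75 × 349.2 = 262 kN.
Bearing (1.2 l_c t F_u ≤ 2.4 d t F_u): upper limit = 2.4·16·14·470 / 1000 = 252.7 kN.
  Edge l_c = 40 − 18/2 = 31 → r_n = 244.8 kN; interior l_c = 55 − 18 = 37 → r_n = 252.7 kN.
  R_n,bearing = 1·244.8 + 2·252.7 = 750.1 kN → 0.75 × 750.1 = 563 kN.
Bolt shear governs: 262 kN.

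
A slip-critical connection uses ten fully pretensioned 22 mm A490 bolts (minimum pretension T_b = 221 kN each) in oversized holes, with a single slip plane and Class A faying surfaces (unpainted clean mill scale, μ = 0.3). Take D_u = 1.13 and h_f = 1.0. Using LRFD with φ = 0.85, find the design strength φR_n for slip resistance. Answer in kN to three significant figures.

R_n = μ · D_u · h_f · T_b · n_s · n_b = 0.3 × 1.13 × 1.0 × 221 × 1 × 10 = 749.2 kN.
Design strength φR_n = 0.85 × 749.2 = 637 kN.

637 kN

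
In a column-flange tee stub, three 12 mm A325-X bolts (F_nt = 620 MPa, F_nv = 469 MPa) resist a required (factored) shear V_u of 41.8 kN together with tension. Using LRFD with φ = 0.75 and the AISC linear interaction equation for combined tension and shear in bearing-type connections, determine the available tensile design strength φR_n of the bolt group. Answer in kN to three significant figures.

A_b = π·12²/4 = 113.1 mm²; f_rv = 41.8 × 1000 / (3 × 113.1) = 123.2 MPa.
F'_nt = 1.3 F_nt − (F_nt / φF_nv) f_rv = 1.3·620 − (620/(0.75·469))·123.2 = 588.8 MPa, capped at F_nt → F'_nt = 588.8 MPa.
R_n = F'_nt · A_b · n = 588.8 × 113.1 × 3 / 1000 = 199.8 kN.
Design strength φR_n = 0.75 × 199.8 = 150 kN.

150 kN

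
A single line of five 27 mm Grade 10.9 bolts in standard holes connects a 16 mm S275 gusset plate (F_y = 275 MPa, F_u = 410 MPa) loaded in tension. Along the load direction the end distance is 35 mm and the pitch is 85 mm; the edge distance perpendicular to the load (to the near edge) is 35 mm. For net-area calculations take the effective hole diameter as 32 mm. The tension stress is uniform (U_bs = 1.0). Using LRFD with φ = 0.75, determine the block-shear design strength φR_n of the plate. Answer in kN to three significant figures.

Shear plane L_v = 35 + 4·85 = 375 mm; A_gv = 375 × 16 = 6000 mm².
A_nv = (375 − 4.5·32) × 16 = 3696 mm².
A_nt = (35 − 0.5·32) × 16 = 304 mm².
0.6 F_u A_nv = 909.2 kN; 0.6 F_y A_gv = 990 kN → shear rupture governs the shear term.
R_n = 909.2 + 1.0 × 410 × 304 / 1000 = 1034 kN.
Design strength φR_n = 0.75 × 1034 = 775 kN.

775 kN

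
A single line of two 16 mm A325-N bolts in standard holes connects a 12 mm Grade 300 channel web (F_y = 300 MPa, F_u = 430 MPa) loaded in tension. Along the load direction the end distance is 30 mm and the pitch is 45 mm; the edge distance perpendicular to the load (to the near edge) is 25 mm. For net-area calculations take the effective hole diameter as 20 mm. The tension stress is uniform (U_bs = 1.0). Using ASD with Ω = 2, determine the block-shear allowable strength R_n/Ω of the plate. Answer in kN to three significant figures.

108 kN

Shear plane L_v = 30 + 1·45 = 75 mm; A_gv = 75 × 12 = 900 mm².
A_nv = (75 − 1.5·20) × 12 = 540 mm².
A_nt = (25 − 0.5·20) × 12 = 180 mm².
0.6 F_u A_nv = 139.3 kN; 0.6 F_y A_gv = 162 kN → shear rupture governs the shear term.
R_n = 139.3 + 1.0 × 430 × 180 / 1000 = 216.7 kN.
Allowable strength R_n/Ω = 216.7 / 2 = 108 kN.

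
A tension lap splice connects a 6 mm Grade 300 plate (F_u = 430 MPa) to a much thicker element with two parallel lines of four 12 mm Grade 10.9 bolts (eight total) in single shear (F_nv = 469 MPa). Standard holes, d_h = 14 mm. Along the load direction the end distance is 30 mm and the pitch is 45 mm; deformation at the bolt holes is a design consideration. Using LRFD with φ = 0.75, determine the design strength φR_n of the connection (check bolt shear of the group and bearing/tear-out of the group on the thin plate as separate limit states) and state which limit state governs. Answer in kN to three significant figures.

Bolt shear: A_b = π·12²/4 = 113.1 mm²; R_n = 469 × 113.1 × 8 × 1 / 1000 = 424.3 kN → 0.75 × 424.3 = 318 kN.
Bearing (1.2 l_c t F_u ≤ 2.4 d t F_u): upper limit = 2.4·12·6·430 / 1000 = 74.3 kN.
  Edge l_c = 30 − 14/2 = 23 → r_n = 71.21 kN; interior l_c = 45 − 14 = 31 → r_n = 74.3 kN.
  R_n,bearing = 2·71.21 + 6·74.3 = 588.2 kN → 0.75 × 588.2 = 441 kN.
Bolt shear governs: 318 kN.

318 kN (bolt shear governs)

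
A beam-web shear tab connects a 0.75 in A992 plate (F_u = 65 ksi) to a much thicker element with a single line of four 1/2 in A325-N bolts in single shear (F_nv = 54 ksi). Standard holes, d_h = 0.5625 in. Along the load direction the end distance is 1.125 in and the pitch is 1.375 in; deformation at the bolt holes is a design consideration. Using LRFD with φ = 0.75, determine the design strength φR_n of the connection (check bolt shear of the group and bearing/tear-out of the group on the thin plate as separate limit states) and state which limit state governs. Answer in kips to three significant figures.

31.8 kips (bolt shear governs)

Bolt shear: A_b = π·0.5²/4 = 0.1963 in²; R_n = 54 × 0.1963 × 4 × 1 = 42.41 kips → 0.75 × 42.41 = 31.8 kips.
Bearing (1.2 l_c t F_u ≤ 2.4 d t F_u): upper limit = 2.4·0.5·0.75·65 = 58.5 kips.
  Edge l_c = 1.125 − 0.5625/2 = 0.8438 → r_n = 49.36 kips; interior l_c = 1.375 − 0.5625 = 0.8125 → r_n = 47.53 kips.
  R_n,bearing = 1·49.36 + 3·47.53 = 192 kips → 0.75 × 192 = 144 kips.
Bolt shear governs: 31.8 kips.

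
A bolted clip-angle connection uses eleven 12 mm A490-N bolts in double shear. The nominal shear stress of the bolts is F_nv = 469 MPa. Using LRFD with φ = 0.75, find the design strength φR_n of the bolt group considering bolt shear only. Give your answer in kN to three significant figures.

A_b = π × 12² / 4 = 113.1 mm².
R_n = F_nv · A_b · n · n_s = 469 × 113.1 × 11 × 2 / 1000 = 1167 kN.
Design strength φR_n = 0.75 × 1167 = 875 kN.

875 kN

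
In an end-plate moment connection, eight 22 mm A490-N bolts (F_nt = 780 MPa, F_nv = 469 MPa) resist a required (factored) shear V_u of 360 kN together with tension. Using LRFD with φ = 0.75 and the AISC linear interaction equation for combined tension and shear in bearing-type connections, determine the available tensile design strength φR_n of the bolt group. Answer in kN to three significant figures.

A_b = π·22²/4 = 380.1 mm²; f_rv = 360 × 1000 / (8 × 380.1) = 118.4 MPa.
F'_nt = 1.3 F_nt − (F_nt / φF_nv) f_rv = 1.3·780 − (780/(0.75·469))·118.4 = 751.5 MPa, capped at F_nt → F'_nt = 751.5 MPa.
R_n = F'_nt · A_b · n = 751.5 × 380.1 × 8 / 1000 = 2285 kN.
Design strength φR_n = 0.75 × 2285 = 1710 kN.

1710 kN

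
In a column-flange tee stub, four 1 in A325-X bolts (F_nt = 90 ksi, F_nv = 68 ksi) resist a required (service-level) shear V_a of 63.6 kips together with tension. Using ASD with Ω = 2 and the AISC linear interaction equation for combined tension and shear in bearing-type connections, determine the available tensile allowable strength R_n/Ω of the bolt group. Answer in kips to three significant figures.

A_b = π·1²/4 = 0.7854 in²; f_rv = 63.6 / (4 × 0.7854) = 20.24 ksi.
F'_nt = 1.3 F_nt − (Ω F_nt / F_nv) f_rv = 1.3·90 − (2·90/68)·20.24 = 63.41 ksi, capped at F_nt → F'_nt = 63.41 ksi.
R_n = F'_nt · A_b · n = 63.41 × 0.7854 × 4 = 199.2 kips.
Allowable strength R_n/Ω = 199.2 / 2 = 99.6 kips.

99.6 kips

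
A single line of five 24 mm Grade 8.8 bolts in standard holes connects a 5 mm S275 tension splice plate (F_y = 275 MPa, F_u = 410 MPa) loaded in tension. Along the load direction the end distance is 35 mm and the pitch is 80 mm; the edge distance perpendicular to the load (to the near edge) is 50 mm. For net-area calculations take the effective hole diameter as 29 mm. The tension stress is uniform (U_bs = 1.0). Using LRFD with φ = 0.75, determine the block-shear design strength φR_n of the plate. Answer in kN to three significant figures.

Shear plane L_v = 35 + 4·80 = 355 mm; A_gv = 355 × 5 = 1775 mm².
A_nv = (355 − 4.5·29) × 5 = 1122 mm².
A_nt = (50 − 0.5·29) × 5 = 177.5 mm².
0.6 F_u A_nv = 276.1 kN; 0.6 F_y A_gv = 292.9 kN → shear rupture governs the shear term.
R_n = 276.1 + 1.0 × 410 × 177.5 / 1000 = 348.9 kN.
Design strength φR_n = 0.75 × 348.9 = 262 kN.

262 kN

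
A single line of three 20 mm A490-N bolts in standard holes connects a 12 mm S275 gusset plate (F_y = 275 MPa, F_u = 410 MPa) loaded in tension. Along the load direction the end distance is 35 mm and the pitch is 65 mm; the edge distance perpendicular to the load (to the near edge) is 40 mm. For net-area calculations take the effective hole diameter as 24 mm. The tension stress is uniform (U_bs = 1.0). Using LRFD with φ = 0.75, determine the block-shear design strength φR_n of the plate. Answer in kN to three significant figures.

Shear plane L_v = 35 + 2·65 = 165 mm; A_gv = 165 × 12 = 1980 mm².
A_nv = (165 − 2.5·24) × 12 = 1260 mm².
A_nt = (40 − 0.5·24) × 12 = 336 mm².
0.6 F_u A_nv = 310 kN; 0.6 F_y A_gv = 326.7 kN → shear rupture governs the shear term.
R_n = 310 + 1.0 × 410 × 336 / 1000 = 447.7 kN.
Design strength φR_n = 0.75 × 447.7 = 336 kN.

336 kN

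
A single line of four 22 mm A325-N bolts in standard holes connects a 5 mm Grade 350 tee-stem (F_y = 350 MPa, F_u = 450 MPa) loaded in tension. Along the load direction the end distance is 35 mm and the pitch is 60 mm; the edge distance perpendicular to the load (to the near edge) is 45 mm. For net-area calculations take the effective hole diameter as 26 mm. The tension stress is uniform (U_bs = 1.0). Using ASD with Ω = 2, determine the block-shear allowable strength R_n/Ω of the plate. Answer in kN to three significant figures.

Shear plane L_v = 35 + 3·60 = 215 mm; A_gv = 215 × 5 = 1075 mm².
A_nv = (215 − 3.5·26) × 5 = 620 mm².
A_nt = (45 − 0.5·26) × 5 = 160 mm².
0.6 F_u A_nv = 167.4 kN; 0.6 F_y A_gv = 225.8 kN → shear rupture governs the shear term.
R_n = 167.4 + 1.0 × 450 × 160 / 1000 = 239.4 kN.
Allowable strength R_n/Ω = 239.4 / 2 = 120 kN.

120 kN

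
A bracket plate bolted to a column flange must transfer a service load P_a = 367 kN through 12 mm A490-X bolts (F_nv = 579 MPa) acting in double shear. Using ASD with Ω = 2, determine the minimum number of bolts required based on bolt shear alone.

A_b = π·12²/4 = 113.1 mm².
Per-bolt allowable strength R_n/Ω = 579 × 113.1 × 2 / 1000 / 2 = 65.48 kN.
n ≥ 367 / 65.48 = 5.604 → use 6 bolts.

6 bolts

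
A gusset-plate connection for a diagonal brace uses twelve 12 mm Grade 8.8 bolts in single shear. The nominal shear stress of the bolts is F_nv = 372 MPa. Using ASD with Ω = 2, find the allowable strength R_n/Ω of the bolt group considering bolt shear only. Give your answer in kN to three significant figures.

252 kN

A_b = π × 12² / 4 = 113.1 mm².
R_n = F_nv · A_b · n · n_s = 372 × 113.1 × 12 × 1 / 1000 = 504.9 kN.
Allowable strength R_n/Ω = 504.9 / 2 = 252 kN.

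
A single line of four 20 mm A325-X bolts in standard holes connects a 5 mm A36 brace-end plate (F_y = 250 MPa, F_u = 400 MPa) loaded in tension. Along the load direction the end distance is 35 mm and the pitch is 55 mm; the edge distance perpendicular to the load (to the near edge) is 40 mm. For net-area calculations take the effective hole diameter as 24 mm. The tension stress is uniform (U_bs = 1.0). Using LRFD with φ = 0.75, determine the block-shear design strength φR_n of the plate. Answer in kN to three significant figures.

146 kN

Shear plane L_v = 35 + 3·55 = 200 mm; A_gv = 200 × 5 = 1000 mm².
A_nv = (200 − 3.5·24) × 5 = 580 mm².
A_nt = (40 − 0.5·24) × 5 = 140 mm².
0.6 F_u A_nv = 139.2 kN; 0.6 F_y A_gv = 150 kN → shear rupture governs the shear term.
R_n = 139.2 + 1.0 × 400 × 140 / 1000 = 195.2 kN.
Design strength φR_n = 0.75 × 195.2 = 146 kN.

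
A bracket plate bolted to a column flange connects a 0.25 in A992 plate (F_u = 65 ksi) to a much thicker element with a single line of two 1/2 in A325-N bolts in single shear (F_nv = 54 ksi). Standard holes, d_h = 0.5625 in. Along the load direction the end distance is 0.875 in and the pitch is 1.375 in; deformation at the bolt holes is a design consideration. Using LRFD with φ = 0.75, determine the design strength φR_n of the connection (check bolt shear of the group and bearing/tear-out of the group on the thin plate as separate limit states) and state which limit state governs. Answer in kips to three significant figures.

Bolt shear: A_b = π·0.5²/4 = 0.1963 in²; R_n = 54 × 0.1963 × 2 × 1 = 21.21 kips → 0.75 × 21.21 = 15.9 kips.
Bearing (1.2 l_c t F_u ≤ 2.4 d t F_u): upper limit = 2.4·0.5·0.25·65 = 19.5 kips.
  Edge l_c = 0.875 − 0.5625/2 = 0.5938 → r_n = 11.58 kips; interior l_c = 1.375 − 0.5625 = 0.8125 → r_n = 15.84 kips.
  R_n,bearing = 1·11.58 + 1·15.84 = 27.42 kips → 0.75 × 27.42 = 20.6 kips.
Bolt shear governs: 15.9 kips.

15.9 kips (bolt shear governs)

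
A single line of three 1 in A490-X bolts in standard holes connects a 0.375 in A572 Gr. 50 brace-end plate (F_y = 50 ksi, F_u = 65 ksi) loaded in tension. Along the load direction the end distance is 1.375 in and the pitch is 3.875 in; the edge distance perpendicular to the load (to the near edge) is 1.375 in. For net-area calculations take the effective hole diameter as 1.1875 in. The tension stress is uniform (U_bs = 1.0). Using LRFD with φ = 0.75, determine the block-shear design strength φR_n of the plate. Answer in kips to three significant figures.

Shear plane L_v = 1.375 + 2·3.875 = 9.125 in; A_gv = 9.125 × 0.375 = 3.422 in².
A_nv = (9.125 − 2.5·1.1875) × 0.375 = 2.309 in².
A_nt = (1.375 − 0.5·1.1875) × 0.375 = 0.293 in².
0.6 F_u A_nv = 90.04 kips; 0.6 F_y A_gv = 102.7 kips → shear rupture governs the shear term.
R_n = 90.04 + 1.0 × 65 × 0.293 = 109.1 kips.
Design strength φR_n = 0.75 × 109.1 = 81.8 kips.

81.8 kips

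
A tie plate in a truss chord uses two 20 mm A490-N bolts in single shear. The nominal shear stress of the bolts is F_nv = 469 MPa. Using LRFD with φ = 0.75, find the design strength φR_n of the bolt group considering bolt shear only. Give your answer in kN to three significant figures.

221 kN

A_b = π × 20² / 4 = 314.2 mm².
R_n = F_nv · A_b · n · n_s = 469 × 314.2 × 2 × 1 / 1000 = 294.7 kN.
Design strength φR_n = 0.75 × 294.7 = 221 kN.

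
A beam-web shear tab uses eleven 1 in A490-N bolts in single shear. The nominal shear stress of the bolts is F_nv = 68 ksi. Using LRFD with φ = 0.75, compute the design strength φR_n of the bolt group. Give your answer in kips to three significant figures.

A_b = π × 1² / 4 = 0.7854 in².
R_n = F_nv · A_b · n · n_s = 68 × 0.7854 × 11 × 1 = 587.5 kips.
Design strength φR_n = 0.75 × 587.5 = 441 kips.

441 kips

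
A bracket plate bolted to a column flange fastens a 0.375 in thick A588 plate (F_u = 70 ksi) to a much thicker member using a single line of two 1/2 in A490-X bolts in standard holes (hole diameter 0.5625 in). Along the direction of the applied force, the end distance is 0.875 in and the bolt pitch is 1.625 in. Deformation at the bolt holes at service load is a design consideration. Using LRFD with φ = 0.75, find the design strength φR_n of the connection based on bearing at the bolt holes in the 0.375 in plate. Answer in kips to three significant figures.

37.7 kips

Per bolt r_n = 1.2 l_c t F_u ≤ 2.4 d t F_u; upper limit = 2.4 × 0.5 × 0.375 × 70 = 31.5 kips.
Edge bolt: l_c = 0.875 − 0.5625/2 = 0.5938 in → 1.2 × 0.5938 × 0.375 × 70 = 18.7 → r_n = 18.7 kips.
Interior bolts: l_c = 1.625 − 0.5625 = 1.062 in → 1.2 × 1.062 × 0.375 × 70 = 33.47 → r_n = 31.5 kips.
R_n = 1 × 18.7 + 1 × 31.5 = 50.2 kips.
Design strength φR_n = 0.75 × 50.2 = 37.7 kips.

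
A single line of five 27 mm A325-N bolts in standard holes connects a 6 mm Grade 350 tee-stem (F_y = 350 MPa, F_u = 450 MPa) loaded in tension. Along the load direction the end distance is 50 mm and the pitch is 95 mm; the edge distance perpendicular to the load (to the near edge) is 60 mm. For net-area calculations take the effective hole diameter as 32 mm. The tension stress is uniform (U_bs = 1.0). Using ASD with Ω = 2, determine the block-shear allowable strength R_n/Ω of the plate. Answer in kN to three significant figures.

Shear plane L_v = 50 + 4·95 = 430 mm; A_gv = 430 × 6 = 2580 mm².
A_nv = (430 − 4.5·32) × 6 = 1716 mm².
A_nt = (60 − 0.5·32) × 6 = 264 mm².
0.6 F_u A_nv = 463.3 kN; 0.6 F_y A_gv = 541.8 kN → shear rupture governs the shear term.
R_n = 463.3 + 1.0 × 450 × 264 / 1000 = 582.1 kN.
Allowable strength R_n/Ω = 582.1 / 2 = 291 kN.

291 kN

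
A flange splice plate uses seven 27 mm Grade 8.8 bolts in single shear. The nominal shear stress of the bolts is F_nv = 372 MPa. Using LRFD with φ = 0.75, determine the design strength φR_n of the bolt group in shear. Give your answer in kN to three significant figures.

A_b = π × 27² / 4 = 572.6 mm².
R_n = F_nv · A_b · n · n_s = 372 × 572.6 × 7 × 1 / 1000 = 1491 kN.
Design strength φR_n = 0.75 × 1491 = 1120 kN.

1120 kN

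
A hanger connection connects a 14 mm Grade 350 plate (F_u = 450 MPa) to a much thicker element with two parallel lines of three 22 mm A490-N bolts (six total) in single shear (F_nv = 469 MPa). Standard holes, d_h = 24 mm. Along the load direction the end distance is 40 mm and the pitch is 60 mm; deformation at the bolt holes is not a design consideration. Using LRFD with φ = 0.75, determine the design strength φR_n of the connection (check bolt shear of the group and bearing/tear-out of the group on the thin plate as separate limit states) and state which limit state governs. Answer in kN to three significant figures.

Bolt shear: A_b = π·22²/4 = 380.1 mm²; R_n = 469 × 380.1 × 6 × 1 / 1000 = 1070 kN → 0.75 × 1070 = 802 kN.
Bearing (1.5 l_c t F_u ≤ 3.0 d t F_u): upper limit = 3.0·22·14·450 / 1000 = 415.8 kN.
  Edge l_c = 40 − 24/2 = 28 → r_n = 264.6 kN; interior l_c = 60 − 24 = 36 → r_n = 340.2 kN.
  R_n,bearing = 2·264.6 + 4·340.2 = 1890 kN → 0.75 × 1890 = 1420 kN.
Bolt shear governs: 802 kN.

802 kN (bolt shear governs)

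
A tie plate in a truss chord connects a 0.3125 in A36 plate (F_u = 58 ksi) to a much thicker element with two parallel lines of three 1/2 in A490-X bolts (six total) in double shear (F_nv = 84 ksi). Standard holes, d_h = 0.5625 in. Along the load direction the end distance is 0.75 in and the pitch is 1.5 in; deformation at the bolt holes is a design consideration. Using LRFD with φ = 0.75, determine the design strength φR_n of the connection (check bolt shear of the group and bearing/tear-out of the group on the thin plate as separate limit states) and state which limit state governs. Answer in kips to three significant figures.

76.5 kips (bearing governs)

Bolt shear: A_b = π·0.5²/4 = 0.1963 in²; R_n = 84 × 0.1963 × 6 × 2 = 197.9 kips → 0.75 × 197.9 = 148 kips.
Bearing (1.2 l_c t F_u ≤ 2.4 d t F_u): upper limit = 2.4·0.5·0.3125·58 = 21.75 kips.
  Edge l_c = 0.75 − 0.5625/2 = 0.4688 → r_n = 10.2 kips; interior l_c = 1.5 − 0.5625 = 0.9375 → r_n = 20.39 kips.
  R_n,bearing = 2·10.2 + 4·20.39 = 102 kips → 0.75 × 102 = 76.5 kips.
Bearing governs: 76.5 kips.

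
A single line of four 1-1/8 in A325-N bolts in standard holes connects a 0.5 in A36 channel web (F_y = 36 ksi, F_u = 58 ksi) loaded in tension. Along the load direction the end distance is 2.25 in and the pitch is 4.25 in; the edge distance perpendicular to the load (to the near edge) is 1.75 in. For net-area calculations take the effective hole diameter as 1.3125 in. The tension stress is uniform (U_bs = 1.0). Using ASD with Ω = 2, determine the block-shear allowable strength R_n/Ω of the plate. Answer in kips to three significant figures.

Shear plane L_v = 2.25 + 3·4.25 = 15 in; A_gv = 15 × 0.5 = 7.5 in².
A_nv = (15 − 3.5·1.3125) × 0.5 = 5.203 in².
A_nt = (1.75 − 0.5·1.3125) × 0.5 = 0.5469 in².
0.6 F_u A_nv = 181.1 kips; 0.6 F_y A_gv = 162 kips → shear yielding governs the shear term.
R_n = 162 + 1.0 × 58 × 0.5469 = 193.7 kips.
Allowable strength R_n/Ω = 193.7 / 2 = 96.9 kips.

96.9 kips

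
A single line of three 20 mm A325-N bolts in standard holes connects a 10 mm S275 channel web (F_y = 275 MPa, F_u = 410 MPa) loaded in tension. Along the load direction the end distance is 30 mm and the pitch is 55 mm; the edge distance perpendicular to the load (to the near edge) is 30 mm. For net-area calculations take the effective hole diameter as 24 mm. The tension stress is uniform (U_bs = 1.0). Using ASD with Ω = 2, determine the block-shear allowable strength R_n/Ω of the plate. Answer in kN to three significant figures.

135 kN

Shear plane L_v = 30 + 2·55 = 140 mm; A_gv = 140 × 10 = 1400 mm².
A_nv = (140 − 2.5·24) × 10 = 800 mm².
A_nt = (30 − 0.5·24) × 10 = 180 mm².
0.6 F_u A_nv = 196.8 kN; 0.6 F_y A_gv = 231 kN → shear rupture governs the shear term.
R_n = 196.8 + 1.0 × 410 × 180 / 1000 = 270.6 kN.
Allowable strength R_n/Ω = 270.6 / 2 = 135 kN.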